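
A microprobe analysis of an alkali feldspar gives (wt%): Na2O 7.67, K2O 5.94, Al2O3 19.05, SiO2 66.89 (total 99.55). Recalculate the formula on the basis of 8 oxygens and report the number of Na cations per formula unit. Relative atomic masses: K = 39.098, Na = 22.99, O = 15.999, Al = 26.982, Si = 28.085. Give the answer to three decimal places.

0.666 Na apfu

Na2O: 7.67/61.979 = 0.12375 mol → 0.24750 mol Na, 0.12375 mol O.
K2O: 5.94/94.195 = 0.06306 mol → 0.12612 mol K, 0.06306 mol O.
Al2O3: 19.05/101.961 = 0.18684 mol → 0.37368 mol Al, 0.56052 mol O.
SiO2: 66.89/60.083 = 1.11329 mol → 1.11329 mol Si, 2.22658 mol O.
Total oxygen = 2.97391 mol. Normalization factor = 8/2.97391 = 2.69006.
Na per 8 O = 0.24750 × 2.69006 = 0.666.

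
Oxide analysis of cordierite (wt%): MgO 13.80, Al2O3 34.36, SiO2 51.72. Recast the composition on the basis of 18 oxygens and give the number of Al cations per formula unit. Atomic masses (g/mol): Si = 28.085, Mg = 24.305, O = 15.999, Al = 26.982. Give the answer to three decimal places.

MgO: 13.80/40.304 = 0.34240 mol → 0.34240 mol Mg, 0.34240 mol O.
Al2O3: 34.36/101.961 = 0.33699 mol → 0.67398 mol Al, 1.01097 mol O.
SiO2: 51.72/60.083 = 0.86081 mol → 0.86081 mol Si, 1.72162 mol O.
Total oxygen = 3.07499 mol. Normalization factor = 18/3.07499 = 5.85368.
Al per 18 O = 0.67398 × 5.85368 = 3.945.

3.945 Al apfu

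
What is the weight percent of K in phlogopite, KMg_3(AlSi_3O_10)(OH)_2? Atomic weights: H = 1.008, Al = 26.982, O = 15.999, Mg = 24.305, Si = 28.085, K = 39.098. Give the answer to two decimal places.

9.37 mass %

M(KMg_3(AlSi_3O_10)(OH)_2) = 417.254 g/mol.
K contributes 1 × 39.098 = 39.098 g per mole.
39.098/417.254 = 0.0937 → 9.37%.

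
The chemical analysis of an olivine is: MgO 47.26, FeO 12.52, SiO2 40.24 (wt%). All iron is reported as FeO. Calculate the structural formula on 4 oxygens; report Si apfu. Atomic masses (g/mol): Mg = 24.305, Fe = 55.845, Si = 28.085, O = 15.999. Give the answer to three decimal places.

0.997 Si apfu

MgO: 47.26/40.304 = 1.17259 mol → 1.17259 mol Mg, 1.17259 mol O.
FeO: 12.52/71.844 = 0.17427 mol → 0.17427 mol Fe, 0.17427 mol O.
SiO2: 40.24/60.083 = 0.66974 mol → 0.66974 mol Si, 1.33948 mol O.
Total oxygen = 2.68634 mol. Normalization factor = 4/2.68634 = 1.48901.
Si per 4 O = 0.66974 × 1.48901 = 0.997.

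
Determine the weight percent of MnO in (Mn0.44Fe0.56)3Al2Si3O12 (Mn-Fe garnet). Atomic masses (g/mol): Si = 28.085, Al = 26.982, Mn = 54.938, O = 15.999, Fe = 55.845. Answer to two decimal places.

Molar mass of (Mn0.44Fe0.56)3Al2Si3O12 = 1.32·54.938 + 1.68·55.845 + 2·26.982 + 3·28.085 + 12·15.999 = 496.545 g/mol.
Each formula unit contains 1.32 Mn, equivalent to 1.32/1 = 1.3200 mol MnO.
M(MnO) = 1×54.938 + 1×15.999 = 70.937 g/mol.
Mass of MnO per formula unit = 1.3200 × 70.937 = 93.637 g.
MnO wt% = 93.637 / 496.545 × 100 = 18.86%.

18.86 wt%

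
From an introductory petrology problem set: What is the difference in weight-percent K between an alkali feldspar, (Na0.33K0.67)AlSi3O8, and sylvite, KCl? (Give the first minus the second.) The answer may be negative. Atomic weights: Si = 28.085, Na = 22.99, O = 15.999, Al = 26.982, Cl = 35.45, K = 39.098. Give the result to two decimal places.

First mineral: 26.196 g K in 273.011 g formula = 9.60 wt% K.
Second mineral: 39.098 g K in 74.548 g formula = 52.45 wt% K.
9.60% − 52.45% gives a difference of -42.85 percentage points.

-42.85 percentage points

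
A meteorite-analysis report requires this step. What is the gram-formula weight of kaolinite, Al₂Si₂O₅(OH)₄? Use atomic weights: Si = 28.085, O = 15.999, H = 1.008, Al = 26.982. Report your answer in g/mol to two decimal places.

258.16 g/mol

M = 2·26.982 + 2·28.085 + 9·15.999 + 4·1.008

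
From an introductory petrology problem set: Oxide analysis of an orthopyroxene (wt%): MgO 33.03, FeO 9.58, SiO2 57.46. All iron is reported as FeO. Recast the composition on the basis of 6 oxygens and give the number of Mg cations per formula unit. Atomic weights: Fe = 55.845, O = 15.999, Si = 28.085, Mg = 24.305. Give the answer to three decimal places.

1.716 Mg apfu

MgO: 33.03/40.304 = 0.81952 mol → 0.81952 mol Mg, 0.81952 mol O.
FeO: 9.58/71.844 = 0.13334 mol → 0.13334 mol Fe, 0.13334 mol O.
SiO2: 57.46/60.083 = 0.95634 mol → 0.95634 mol Si, 1.91268 mol O.
Total oxygen = 2.86554 mol. Normalization factor = 6/2.86554 = 2.09385.
Mg per 6 O = 0.81952 × 2.09385 = 1.716.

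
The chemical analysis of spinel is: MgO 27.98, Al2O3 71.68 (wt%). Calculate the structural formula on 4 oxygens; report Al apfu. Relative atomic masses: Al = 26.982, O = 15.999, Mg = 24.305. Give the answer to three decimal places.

2.006 Al apfu

27.98 wt% MgO ÷ 40.304 g/mol = 0.69422 mol, giving 0.69422 Mg and 0.69422 O.
71.68 wt% Al2O3 ÷ 101.961 g/mol = 0.70301 mol, giving 1.40602 Al and 2.10903 O.
Oxygen sums to 2.80325; scaling by 4/2.80325 = 1.42692 puts the formula on 4 O.
Al: 1.40602 × 1.42692 = 2.006 atoms per formula unit.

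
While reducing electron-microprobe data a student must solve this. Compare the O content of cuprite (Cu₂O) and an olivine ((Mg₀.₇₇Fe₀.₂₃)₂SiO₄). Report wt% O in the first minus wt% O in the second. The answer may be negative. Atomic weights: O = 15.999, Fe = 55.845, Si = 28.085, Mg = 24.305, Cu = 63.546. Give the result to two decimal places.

First mineral: 15.999 g O in 143.091 g formula = 11.18 wt% O.
Second mineral: 63.996 g O in 155.199 g formula = 41.23 wt% O.
11.18% − 41.23% gives a difference of -30.05 percentage points.

-30.05 percentage points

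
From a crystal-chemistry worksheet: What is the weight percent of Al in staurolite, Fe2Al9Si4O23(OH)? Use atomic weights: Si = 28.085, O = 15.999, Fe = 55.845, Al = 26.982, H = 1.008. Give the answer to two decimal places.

28.51 wt%

Molar mass of Fe2Al9Si4O23(OH): 2×55.845 + 9×26.982 + 4×28.085 + 24×15.999 + 1×1.008 = 851.852 g/mol.
Mass of Al per formula unit: 9 × 26.982 = 242.838 g.
Weight fraction Al = 242.838 / 851.852 = 0.2851.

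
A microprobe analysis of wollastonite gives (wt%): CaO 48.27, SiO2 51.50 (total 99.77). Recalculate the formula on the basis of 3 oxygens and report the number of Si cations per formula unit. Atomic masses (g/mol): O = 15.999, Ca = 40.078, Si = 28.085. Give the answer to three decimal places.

0.999 Si apfu

CaO (M=56.077): mol = 0.86078; Ca = 0.86078, O = 0.86078.
SiO2 (M=60.083): mol = 0.85715; Si = 0.85715, O = 1.71430.
ΣO = 2.57508; factor = 3/ΣO = 1.16501.
Si apfu = 0.85715 × 1.16501 = 0.999.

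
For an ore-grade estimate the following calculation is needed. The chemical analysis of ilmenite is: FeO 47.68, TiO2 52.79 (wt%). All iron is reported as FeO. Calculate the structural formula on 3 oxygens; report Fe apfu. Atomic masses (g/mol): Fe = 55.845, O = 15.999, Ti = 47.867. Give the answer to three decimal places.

1.003 Fe apfu

FeO (M=71.844): mol = 0.66366; Fe = 0.66366, O = 0.66366.
TiO2 (M=79.865): mol = 0.66099; Ti = 0.66099, O = 1.32198.
ΣO = 1.98564; factor = 3/ΣO = 1.51085.
Fe apfu = 0.66366 × 1.51085 = 1.003.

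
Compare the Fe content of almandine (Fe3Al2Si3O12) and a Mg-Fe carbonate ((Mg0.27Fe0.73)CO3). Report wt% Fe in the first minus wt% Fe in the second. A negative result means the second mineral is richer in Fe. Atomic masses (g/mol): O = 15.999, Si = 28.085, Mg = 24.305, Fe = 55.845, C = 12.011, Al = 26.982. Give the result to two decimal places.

-4.32 percentage points

First mineral: 167.535 g Fe in 497.742 g formula = 33.66 wt% Fe.
Second mineral: 40.767 g Fe in 107.337 g formula = 37.98 wt% Fe.
33.66% − 37.98% gives a difference of -4.32 percentage points.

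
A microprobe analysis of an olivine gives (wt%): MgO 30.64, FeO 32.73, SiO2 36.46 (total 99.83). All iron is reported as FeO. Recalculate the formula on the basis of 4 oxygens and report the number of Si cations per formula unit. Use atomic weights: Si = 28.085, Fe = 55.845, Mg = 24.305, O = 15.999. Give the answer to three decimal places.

0.999 Si apfu

30.64 wt% MgO ÷ 40.304 g/mol = 0.76022 mol, giving 0.76022 Mg and 0.76022 O.
32.73 wt% FeO ÷ 71.844 g/mol = 0.45557 mol, giving 0.45557 Fe and 0.45557 O.
36.46 wt% SiO2 ÷ 60.083 g/mol = 0.60683 mol, giving 0.60683 Si and 1.21366 O.
Oxygen sums to 2.42945; scaling by 4/2.42945 = 1.64646 puts the formula on 4 O.
Si: 0.60683 × 1.64646 = 0.999 atoms per formula unit.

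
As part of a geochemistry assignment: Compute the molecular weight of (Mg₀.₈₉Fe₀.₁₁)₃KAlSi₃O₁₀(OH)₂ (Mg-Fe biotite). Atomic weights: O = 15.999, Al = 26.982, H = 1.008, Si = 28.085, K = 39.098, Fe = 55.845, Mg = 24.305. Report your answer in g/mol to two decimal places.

The formula mass is the sum 2.67×24.305 + 0.33×55.845 + 1×39.098 + 1×26.982 + 3×28.085 + 12×15.999 + 2×1.008.

427.66 g/mol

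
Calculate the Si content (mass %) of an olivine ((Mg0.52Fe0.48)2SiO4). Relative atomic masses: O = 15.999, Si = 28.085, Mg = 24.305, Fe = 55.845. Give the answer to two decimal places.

Formula mass = 1.04·24.305 + 0.96·55.845 + 1·28.085 + 4·15.999 = 170.969 g/mol, of which 28.085 g is Si.
So Si makes up 28.085/170.969 = 0.1643 of the mass, i.e. 16.43%.

16.43 mass %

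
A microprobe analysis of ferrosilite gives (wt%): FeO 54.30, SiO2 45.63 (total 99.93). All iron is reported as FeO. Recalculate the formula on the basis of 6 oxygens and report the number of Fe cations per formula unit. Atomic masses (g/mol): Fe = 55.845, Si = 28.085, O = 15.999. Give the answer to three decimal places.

FeO (M=71.844): mol = 0.75580; Fe = 0.75580, O = 0.75580.
SiO2 (M=60.083): mol = 0.75945; Si = 0.75945, O = 1.51890.
ΣO = 2.27470; factor = 6/ΣO = 2.63771.
Fe apfu = 0.75580 × 2.63771 = 1.994.

1.994 Fe apfu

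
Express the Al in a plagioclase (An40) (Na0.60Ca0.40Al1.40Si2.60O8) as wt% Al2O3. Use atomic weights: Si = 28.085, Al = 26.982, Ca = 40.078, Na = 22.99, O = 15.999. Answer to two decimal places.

Molar mass of Na0.60Ca0.40Al1.40Si2.60O8 = 0.60·22.99 + 0.40·40.078 + 1.40·26.982 + 2.60·28.085 + 8·15.999 = 268.613 g/mol.
Each formula unit contains 1.40 Al, equivalent to 1.40/2 = 0.7000 mol Al2O3.
M(Al2O3) = 2×26.982 + 3×15.999 = 101.961 g/mol.
Mass of Al2O3 per formula unit = 0.7000 × 101.961 = 71.373 g.
Al2O3 wt% = 71.373 / 268.613 × 100 = 26.57%.

26.57 wt%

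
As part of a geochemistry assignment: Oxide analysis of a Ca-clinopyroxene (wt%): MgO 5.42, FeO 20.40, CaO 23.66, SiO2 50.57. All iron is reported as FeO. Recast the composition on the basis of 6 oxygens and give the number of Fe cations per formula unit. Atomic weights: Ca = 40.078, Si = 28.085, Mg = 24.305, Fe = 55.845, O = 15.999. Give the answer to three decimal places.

MgO: 5.42/40.304 = 0.13448 mol → 0.13448 mol Mg, 0.13448 mol O.
FeO: 20.40/71.844 = 0.28395 mol → 0.28395 mol Fe, 0.28395 mol O.
CaO: 23.66/56.077 = 0.42192 mol → 0.42192 mol Ca, 0.42192 mol O.
SiO2: 50.57/60.083 = 0.84167 mol → 0.84167 mol Si, 1.68334 mol O.
Total oxygen = 2.52369 mol. Normalization factor = 6/2.52369 = 2.37747.
Fe per 6 O = 0.28395 × 2.37747 = 0.675.

0.675 Fe apfu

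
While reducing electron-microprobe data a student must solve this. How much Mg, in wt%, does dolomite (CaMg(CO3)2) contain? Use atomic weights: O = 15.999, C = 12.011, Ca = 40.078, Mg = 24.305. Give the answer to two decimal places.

Molar mass of CaMg(CO3)2: 1×40.078 + 1×24.305 + 2×12.011 + 6×15.999 = 184.399 g/mol.
Mass of Mg per formula unit: 1 × 24.305 = 24.305 g.
Weight fraction Mg = 24.305 / 184.399 = 0.1318.

13.18 wt%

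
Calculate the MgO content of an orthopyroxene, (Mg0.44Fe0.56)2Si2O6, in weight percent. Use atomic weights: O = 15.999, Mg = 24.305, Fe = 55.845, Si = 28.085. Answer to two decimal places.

Molar mass of (Mg0.44Fe0.56)2Si2O6 = 0.88×24.305 + 1.12×55.845 + 2×28.085 + 6×15.999 = 236.099 g/mol.
Each formula unit contains 0.88 Mg, equivalent to 0.88/1 = 0.8800 mol MgO.
M(MgO) = 1×24.305 + 1×15.999 = 40.304 g/mol.
Mass of MgO per formula unit = 0.8800 × 40.304 = 35.468 g.
MgO wt% = 35.468 / 236.099 × 100 = 15.02%.

15.02 wt%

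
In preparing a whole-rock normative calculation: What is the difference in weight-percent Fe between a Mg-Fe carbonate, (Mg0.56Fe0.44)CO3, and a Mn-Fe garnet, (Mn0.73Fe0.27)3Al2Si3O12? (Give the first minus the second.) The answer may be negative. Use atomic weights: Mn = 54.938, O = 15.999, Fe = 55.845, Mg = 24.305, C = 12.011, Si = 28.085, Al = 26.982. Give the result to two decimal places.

First mineral: 24.572 g Fe in 98.191 g formula = 25.02 wt% Fe.
Second mineral: 45.234 g Fe in 495.756 g formula = 9.12 wt% Fe.
25.02% − 9.12% gives a difference of 15.90 percentage points.

15.90 percentage points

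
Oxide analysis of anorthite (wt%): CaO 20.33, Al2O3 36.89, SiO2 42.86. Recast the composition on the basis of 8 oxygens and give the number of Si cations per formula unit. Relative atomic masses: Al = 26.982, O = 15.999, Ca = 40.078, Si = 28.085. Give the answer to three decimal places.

1.985 Si apfu

CaO (M=56.077): mol = 0.36254; Ca = 0.36254, O = 0.36254.
Al2O3 (M=101.961): mol = 0.36181; Al = 0.72362, O = 1.08543.
SiO2 (M=60.083): mol = 0.71335; Si = 0.71335, O = 1.42670.
ΣO = 2.87467; factor = 8/ΣO = 2.78293.
Si apfu = 0.71335 × 2.78293 = 1.985.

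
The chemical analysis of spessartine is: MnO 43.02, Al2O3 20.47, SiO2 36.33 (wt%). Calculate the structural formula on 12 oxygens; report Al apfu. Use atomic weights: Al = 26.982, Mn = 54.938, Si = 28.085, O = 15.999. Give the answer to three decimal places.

1.993 Al apfu

43.02 wt% MnO ÷ 70.937 g/mol = 0.60645 mol, giving 0.60645 Mn and 0.60645 O.
20.47 wt% Al2O3 ÷ 101.961 g/mol = 0.20076 mol, giving 0.40152 Al and 0.60228 O.
36.33 wt% SiO2 ÷ 60.083 g/mol = 0.60466 mol, giving 0.60466 Si and 1.20932 O.
Oxygen sums to 2.41805; scaling by 12/2.41805 = 4.96268 puts the formula on 12 O.
Al: 0.40152 × 4.96268 = 1.993 atoms per formula unit.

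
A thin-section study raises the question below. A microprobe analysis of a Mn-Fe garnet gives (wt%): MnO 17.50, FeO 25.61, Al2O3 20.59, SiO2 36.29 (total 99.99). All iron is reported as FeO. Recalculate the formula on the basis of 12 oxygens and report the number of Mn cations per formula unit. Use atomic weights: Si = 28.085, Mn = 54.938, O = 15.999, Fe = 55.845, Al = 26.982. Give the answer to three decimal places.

MnO (M=70.937): mol = 0.24670; Mn = 0.24670, O = 0.24670.
FeO (M=71.844): mol = 0.35647; Fe = 0.35647, O = 0.35647.
Al2O3 (M=101.961): mol = 0.20194; Al = 0.40388, O = 0.60582.
SiO2 (M=60.083): mol = 0.60400; Si = 0.60400, O = 1.20800.
ΣO = 2.41699; factor = 12/ΣO = 4.96485.
Mn apfu = 0.24670 × 4.96485 = 1.225.

1.225 Mn apfu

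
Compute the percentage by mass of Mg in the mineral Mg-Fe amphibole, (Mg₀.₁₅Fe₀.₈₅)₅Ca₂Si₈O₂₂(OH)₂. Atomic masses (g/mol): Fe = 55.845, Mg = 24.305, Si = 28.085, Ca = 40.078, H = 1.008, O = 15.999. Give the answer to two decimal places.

M((Mg₀.₁₅Fe₀.₈₅)₅Ca₂Si₈O₂₂(OH)₂) = 946.398 g/mol.
Mg contributes 0.75 × 24.305 = 18.229 g per mole.
18.229/946.398 = 0.0193 → 1.93%.

1.93 mass %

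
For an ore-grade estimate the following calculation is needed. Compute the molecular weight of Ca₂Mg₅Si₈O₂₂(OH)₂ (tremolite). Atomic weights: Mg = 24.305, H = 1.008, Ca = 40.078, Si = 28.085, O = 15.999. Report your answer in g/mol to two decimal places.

The formula mass is the sum 2*40.078 + 5*24.305 + 8*28.085 + 24*15.999 + 2*1.008.

812.35 g/mol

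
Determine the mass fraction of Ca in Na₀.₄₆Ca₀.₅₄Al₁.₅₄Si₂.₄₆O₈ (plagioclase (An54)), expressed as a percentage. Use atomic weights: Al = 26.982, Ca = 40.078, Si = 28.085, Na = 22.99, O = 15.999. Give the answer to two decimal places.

Formula mass = 0.46×22.99 + 0.54×40.078 + 1.54×26.982 + 2.46×28.085 + 8×15.999 = 270.851 g/mol, of which 21.642 g is Ca.
So Ca makes up 21.642/270.851 = 0.0799 of the mass, i.e. 7.99%.

7.99 weight percent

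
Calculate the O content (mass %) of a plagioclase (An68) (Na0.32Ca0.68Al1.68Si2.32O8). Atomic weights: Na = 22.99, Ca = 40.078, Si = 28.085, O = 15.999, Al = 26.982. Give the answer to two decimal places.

46.87 mass %

M(Na0.32Ca0.68Al1.68Si2.32O8) = 273.089 g/mol.
O contributes 8 × 15.999 = 127.992 g per mole.
127.992/273.089 = 0.4687 → 46.87%.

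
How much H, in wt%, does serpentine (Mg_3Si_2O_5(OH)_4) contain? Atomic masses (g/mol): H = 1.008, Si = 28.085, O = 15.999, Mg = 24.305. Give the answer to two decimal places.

1.46 wt%

Formula mass = 3·24.305 + 2·28.085 + 9·15.999 + 4·1.008 = 277.108 g/mol, of which 4.032 g is H.
So H makes up 4.032/277.108 = 0.0146 of the mass, i.e. 1.46%.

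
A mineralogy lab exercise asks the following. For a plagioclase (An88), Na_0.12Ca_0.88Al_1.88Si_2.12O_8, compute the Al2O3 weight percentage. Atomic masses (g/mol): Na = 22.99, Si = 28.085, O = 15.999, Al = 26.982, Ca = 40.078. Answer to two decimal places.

34.69 wt%

M(Na_0.12Ca_0.88Al_1.88Si_2.12O_8) = 276.286 g/mol; M(Al2O3) = 101.961 g/mol.
Moles Al2O3 per formula unit = 1.88 Al ÷ 2 = 0.9400.
Al2O3 fraction = (0.9400 × 101.961) / 276.286 = 95.843/276.286 = 0.3469.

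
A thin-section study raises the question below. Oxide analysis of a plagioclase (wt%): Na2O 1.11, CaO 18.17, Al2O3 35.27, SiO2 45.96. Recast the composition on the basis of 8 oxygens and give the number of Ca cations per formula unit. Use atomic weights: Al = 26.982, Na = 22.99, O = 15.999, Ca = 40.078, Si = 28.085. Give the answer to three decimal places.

Na2O (M=61.979): mol = 0.01791; Na = 0.03582, O = 0.01791.
CaO (M=56.077): mol = 0.32402; Ca = 0.32402, O = 0.32402.
Al2O3 (M=101.961): mol = 0.34592; Al = 0.69184, O = 1.03776.
SiO2 (M=60.083): mol = 0.76494; Si = 0.76494, O = 1.52988.
ΣO = 2.90957; factor = 8/ΣO = 2.74955.
Ca apfu = 0.32402 × 2.74955 = 0.891.

0.891 Ca apfu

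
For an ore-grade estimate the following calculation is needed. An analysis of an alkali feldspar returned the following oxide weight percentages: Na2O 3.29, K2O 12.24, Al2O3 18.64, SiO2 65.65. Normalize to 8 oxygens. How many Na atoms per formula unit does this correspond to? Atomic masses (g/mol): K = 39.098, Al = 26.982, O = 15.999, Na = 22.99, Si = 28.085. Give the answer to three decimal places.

Na2O: 3.29/61.979 = 0.05308 mol → 0.10616 mol Na, 0.05308 mol O.
K2O: 12.24/94.195 = 0.12994 mol → 0.25988 mol K, 0.12994 mol O.
Al2O3: 18.64/101.961 = 0.18281 mol → 0.36562 mol Al, 0.54843 mol O.
SiO2: 65.65/60.083 = 1.09266 mol → 1.09266 mol Si, 2.18532 mol O.
Total oxygen = 2.91677 mol. Normalization factor = 8/2.91677 = 2.74276.
Na per 8 O = 0.10616 × 2.74276 = 0.291.

0.291 Na apfu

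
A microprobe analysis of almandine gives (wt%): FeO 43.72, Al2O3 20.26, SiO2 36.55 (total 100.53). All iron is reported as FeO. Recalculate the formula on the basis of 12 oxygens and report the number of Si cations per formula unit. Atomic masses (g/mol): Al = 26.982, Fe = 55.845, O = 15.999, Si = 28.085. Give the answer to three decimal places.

FeO (M=71.844): mol = 0.60854; Fe = 0.60854, O = 0.60854.
Al2O3 (M=101.961): mol = 0.19870; Al = 0.39740, O = 0.59610.
SiO2 (M=60.083): mol = 0.60833; Si = 0.60833, O = 1.21666.
ΣO = 2.42130; factor = 12/ΣO = 4.95602.
Si apfu = 0.60833 × 4.95602 = 3.015.

3.015 Si apfu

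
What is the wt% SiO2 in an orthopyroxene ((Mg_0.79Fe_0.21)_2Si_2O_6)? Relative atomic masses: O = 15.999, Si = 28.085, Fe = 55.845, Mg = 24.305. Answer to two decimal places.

56.15 wt%

M((Mg_0.79Fe_0.21)_2Si_2O_6) = 214.021 g/mol; M(SiO2) = 60.083 g/mol.
Moles SiO2 per formula unit = 2 Si ÷ 1 = 2.0000.
SiO2 fraction = (2.0000 × 60.083) / 214.021 = 120.166/214.021 = 0.5615.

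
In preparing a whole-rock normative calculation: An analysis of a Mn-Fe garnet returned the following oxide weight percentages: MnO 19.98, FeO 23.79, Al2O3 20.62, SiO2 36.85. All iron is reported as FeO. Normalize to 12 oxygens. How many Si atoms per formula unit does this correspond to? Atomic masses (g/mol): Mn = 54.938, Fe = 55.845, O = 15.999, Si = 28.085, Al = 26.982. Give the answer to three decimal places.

19.98 wt% MnO ÷ 70.937 g/mol = 0.28166 mol, giving 0.28166 Mn and 0.28166 O.
23.79 wt% FeO ÷ 71.844 g/mol = 0.33113 mol, giving 0.33113 Fe and 0.33113 O.
20.62 wt% Al2O3 ÷ 101.961 g/mol = 0.20223 mol, giving 0.40446 Al and 0.60669 O.
36.85 wt% SiO2 ÷ 60.083 g/mol = 0.61332 mol, giving 0.61332 Si and 1.22664 O.
Oxygen sums to 2.44612; scaling by 12/2.44612 = 4.90573 puts the formula on 12 O.
Si: 0.61332 × 4.90573 = 3.009 atoms per formula unit.

3.009 Si apfu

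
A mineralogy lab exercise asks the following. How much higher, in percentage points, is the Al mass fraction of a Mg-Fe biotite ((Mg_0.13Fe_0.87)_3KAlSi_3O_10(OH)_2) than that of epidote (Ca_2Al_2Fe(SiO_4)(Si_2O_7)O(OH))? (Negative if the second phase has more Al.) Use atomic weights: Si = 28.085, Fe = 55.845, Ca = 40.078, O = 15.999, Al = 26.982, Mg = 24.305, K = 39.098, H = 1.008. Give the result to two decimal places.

-5.77 percentage points

First mineral: 26.982 g Al in 499.573 g formula = 5.40 wt% Al.
Second mineral: 53.964 g Al in 483.215 g formula = 11.17 wt% Al.
5.40% − 11.17% gives a difference of -5.77 percentage points.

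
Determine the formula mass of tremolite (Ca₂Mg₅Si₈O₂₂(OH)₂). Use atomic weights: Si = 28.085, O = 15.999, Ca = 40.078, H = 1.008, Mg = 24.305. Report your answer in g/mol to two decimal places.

812.35 g/mol

The formula mass is the sum 2(40.078) + 5(24.305) + 8(28.085) + 24(15.999) + 2(1.008).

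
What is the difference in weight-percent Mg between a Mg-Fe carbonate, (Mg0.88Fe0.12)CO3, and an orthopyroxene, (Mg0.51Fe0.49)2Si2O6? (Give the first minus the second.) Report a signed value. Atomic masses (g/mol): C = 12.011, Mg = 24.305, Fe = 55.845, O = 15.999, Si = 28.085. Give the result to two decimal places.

13.58 percentage points

M((Mg0.88Fe0.12)CO3) = 88.098 g/mol, so wt% Mg = 21.388/88.098 × 100 = 24.28%.
M((Mg0.51Fe0.49)2Si2O6) = 231.683 g/mol, so wt% Mg = 24.791/231.683 × 100 = 10.70%.
24.28 − 10.70 = 13.58 pp.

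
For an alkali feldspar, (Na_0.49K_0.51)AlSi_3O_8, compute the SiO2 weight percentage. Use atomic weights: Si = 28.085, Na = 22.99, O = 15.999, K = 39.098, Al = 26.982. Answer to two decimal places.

M((Na_0.49K_0.51)AlSi_3O_8) = 270.434 g/mol; M(SiO2) = 60.083 g/mol.
Moles SiO2 per formula unit = 3 Si ÷ 1 = 3.0000.
SiO2 fraction = (3.0000 × 60.083) / 270.434 = 180.249/270.434 = 0.6665.

66.65 wt%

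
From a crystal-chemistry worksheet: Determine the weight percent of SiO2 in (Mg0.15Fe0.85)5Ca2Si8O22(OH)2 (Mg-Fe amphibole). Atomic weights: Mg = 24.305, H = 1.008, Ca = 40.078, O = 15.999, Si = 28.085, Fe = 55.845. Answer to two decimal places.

50.79 wt%

Molar mass of (Mg0.15Fe0.85)5Ca2Si8O22(OH)2 = 0.75×24.305 + 4.25×55.845 + 2×40.078 + 8×28.085 + 24×15.999 + 2×1.008 = 946.398 g/mol.
Each formula unit contains 8 Si, equivalent to 8/1 = 8.0000 mol SiO2.
M(SiO2) = 1×28.085 + 2×15.999 = 60.083 g/mol.
Mass of SiO2 per formula unit = 8.0000 × 60.083 = 480.664 g.
SiO2 wt% = 480.664 / 946.398 × 100 = 50.79%.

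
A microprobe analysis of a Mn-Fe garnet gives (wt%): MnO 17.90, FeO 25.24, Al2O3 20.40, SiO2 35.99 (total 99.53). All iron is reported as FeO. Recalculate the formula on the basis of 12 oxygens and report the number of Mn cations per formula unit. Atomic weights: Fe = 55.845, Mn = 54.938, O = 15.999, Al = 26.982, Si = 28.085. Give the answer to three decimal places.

MnO: 17.90/70.937 = 0.25234 mol → 0.25234 mol Mn, 0.25234 mol O.
FeO: 25.24/71.844 = 0.35132 mol → 0.35132 mol Fe, 0.35132 mol O.
Al2O3: 20.40/101.961 = 0.20008 mol → 0.40016 mol Al, 0.60024 mol O.
SiO2: 35.99/60.083 = 0.59900 mol → 0.59900 mol Si, 1.19800 mol O.
Total oxygen = 2.40190 mol. Normalization factor = 12/2.40190 = 4.99604.
Mn per 12 O = 0.25234 × 4.99604 = 1.261.

1.261 Mn apfu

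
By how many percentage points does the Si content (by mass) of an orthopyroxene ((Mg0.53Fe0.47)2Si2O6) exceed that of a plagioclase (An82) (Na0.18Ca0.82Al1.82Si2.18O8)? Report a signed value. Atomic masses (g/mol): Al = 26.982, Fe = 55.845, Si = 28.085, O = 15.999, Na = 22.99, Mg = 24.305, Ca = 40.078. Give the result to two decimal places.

2.14 percentage points

First mineral: 56.170 g Si in 230.422 g formula = 24.38 wt% Si.
Second mineral: 61.225 g Si in 275.327 g formula = 22.24 wt% Si.
24.38% − 22.24% gives a difference of 2.14 percentage points.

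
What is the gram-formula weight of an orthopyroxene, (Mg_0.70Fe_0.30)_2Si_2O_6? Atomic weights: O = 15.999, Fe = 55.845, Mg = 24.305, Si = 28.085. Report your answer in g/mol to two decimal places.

The formula mass is the sum 1.40*24.305 + 0.60*55.845 + 2*28.085 + 6*15.999.

219.70 g/mol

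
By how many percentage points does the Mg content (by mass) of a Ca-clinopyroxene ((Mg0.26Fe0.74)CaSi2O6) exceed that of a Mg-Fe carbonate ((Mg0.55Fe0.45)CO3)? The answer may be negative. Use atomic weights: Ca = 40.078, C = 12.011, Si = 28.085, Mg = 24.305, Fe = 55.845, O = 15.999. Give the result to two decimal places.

M((Mg0.26Fe0.74)CaSi2O6) = 239.887 g/mol, so wt% Mg = 6.319/239.887 × 100 = 2.63%.
M((Mg0.55Fe0.45)CO3) = 98.506 g/mol, so wt% Mg = 13.368/98.506 × 100 = 13.57%.
2.63 − 13.57 = -10.94 pp.

-10.94 percentage points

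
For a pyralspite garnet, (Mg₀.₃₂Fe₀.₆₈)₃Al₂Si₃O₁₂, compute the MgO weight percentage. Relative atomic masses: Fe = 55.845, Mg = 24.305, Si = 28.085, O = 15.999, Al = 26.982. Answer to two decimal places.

8.28 wt%

Molar mass of (Mg₀.₃₂Fe₀.₆₈)₃Al₂Si₃O₁₂ = 0.96*24.305 + 2.04*55.845 + 2*26.982 + 3*28.085 + 12*15.999 = 467.464 g/mol.
Each formula unit contains 0.96 Mg, equivalent to 0.96/1 = 0.9600 mol MgO.
M(MgO) = 1×24.305 + 1×15.999 = 40.304 g/mol.
Mass of MgO per formula unit = 0.9600 × 40.304 = 38.692 g.
MgO wt% = 38.692 / 467.464 × 100 = 8.28%.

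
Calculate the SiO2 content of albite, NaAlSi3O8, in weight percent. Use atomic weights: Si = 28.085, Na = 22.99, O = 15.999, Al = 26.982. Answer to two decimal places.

68.74 wt%

Formula mass = 262.219 g/mol.
3 Si → 3.0000 mol SiO2 per formula unit; M(SiO2) = 60.083, so SiO2 mass = 180.249 g.
180.249/262.219 × 100 = 68.74 wt%.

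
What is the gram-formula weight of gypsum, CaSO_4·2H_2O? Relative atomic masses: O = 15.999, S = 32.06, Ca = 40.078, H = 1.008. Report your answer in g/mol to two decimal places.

172.16 g/mol

Ca: 1 × 40.078 = 40.0780
S: 1 × 32.06 = 32.0600
O: 6 × 15.999 = 95.9940
H: 4 × 1.008 = 4.0320
Summing the contributions gives the formula mass.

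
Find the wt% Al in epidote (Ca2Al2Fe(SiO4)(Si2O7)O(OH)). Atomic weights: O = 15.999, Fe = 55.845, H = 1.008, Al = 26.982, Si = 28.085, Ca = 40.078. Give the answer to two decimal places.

11.17 mass %

M(Ca2Al2Fe(SiO4)(Si2O7)O(OH)) = 483.215 g/mol.
Al contributes 2 × 26.982 = 53.964 g per mole.
53.964/483.215 = 0.1117 → 11.17%.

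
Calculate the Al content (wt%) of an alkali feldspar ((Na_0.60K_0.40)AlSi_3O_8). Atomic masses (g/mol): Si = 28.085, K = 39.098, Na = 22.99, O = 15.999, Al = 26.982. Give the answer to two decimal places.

10.04 wt%

Molar mass of (Na_0.60K_0.40)AlSi_3O_8: 0.60×22.99 + 0.40×39.098 + 1×26.982 + 3×28.085 + 8×15.999 = 268.662 g/mol.
Mass of Al per formula unit: 1 × 26.982 = 26.982 g.
Weight fraction Al = 26.982 / 268.662 = 0.1004.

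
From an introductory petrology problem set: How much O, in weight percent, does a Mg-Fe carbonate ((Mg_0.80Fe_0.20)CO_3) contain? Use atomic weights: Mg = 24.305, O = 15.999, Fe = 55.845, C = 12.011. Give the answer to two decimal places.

Formula mass = 0.80×24.305 + 0.20×55.845 + 1×12.011 + 3×15.999 = 90.621 g/mol, of which 47.997 g is O.
So O makes up 47.997/90.621 = 0.5296 of the mass, i.e. 52.96%.

52.96 weight percent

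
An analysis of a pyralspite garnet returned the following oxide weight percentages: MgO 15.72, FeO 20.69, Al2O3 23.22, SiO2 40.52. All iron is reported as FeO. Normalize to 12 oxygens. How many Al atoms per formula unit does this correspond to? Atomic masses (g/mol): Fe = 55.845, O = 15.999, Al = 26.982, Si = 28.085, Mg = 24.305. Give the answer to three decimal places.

2.017 Al apfu

MgO (M=40.304): mol = 0.39004; Mg = 0.39004, O = 0.39004.
FeO (M=71.844): mol = 0.28799; Fe = 0.28799, O = 0.28799.
Al2O3 (M=101.961): mol = 0.22773; Al = 0.45546, O = 0.68319.
SiO2 (M=60.083): mol = 0.67440; Si = 0.67440, O = 1.34880.
ΣO = 2.71002; factor = 12/ΣO = 4.42801.
Al apfu = 0.45546 × 4.42801 = 2.017.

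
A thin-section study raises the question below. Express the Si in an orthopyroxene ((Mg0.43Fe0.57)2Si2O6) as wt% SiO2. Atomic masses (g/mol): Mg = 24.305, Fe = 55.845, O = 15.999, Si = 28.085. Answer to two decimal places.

50.76 wt%

Molar mass of (Mg0.43Fe0.57)2Si2O6 = 0.86·24.305 + 1.14·55.845 + 2·28.085 + 6·15.999 = 236.730 g/mol.
Each formula unit contains 2 Si, equivalent to 2/1 = 2.0000 mol SiO2.
M(SiO2) = 1×28.085 + 2×15.999 = 60.083 g/mol.
Mass of SiO2 per formula unit = 2.0000 × 60.083 = 120.166 g.
SiO2 wt% = 120.166 / 236.730 × 100 = 50.76%.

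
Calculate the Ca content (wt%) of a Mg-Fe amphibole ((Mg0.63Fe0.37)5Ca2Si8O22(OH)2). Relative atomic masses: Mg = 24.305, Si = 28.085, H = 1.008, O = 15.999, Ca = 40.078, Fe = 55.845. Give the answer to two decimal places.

9.21 wt%

M((Mg0.63Fe0.37)5Ca2Si8O22(OH)2) = 870.702 g/mol.
Ca contributes 2 × 40.078 = 80.156 g per mole.
80.156/870.702 = 0.0921 → 9.21%.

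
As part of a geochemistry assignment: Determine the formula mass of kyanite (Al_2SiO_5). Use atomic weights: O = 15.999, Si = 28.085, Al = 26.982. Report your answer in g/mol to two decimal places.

Al: 2 × 26.982 = 53.9640
Si: 1 × 28.085 = 28.0850
O: 5 × 15.999 = 79.9950
Summing the contributions gives the formula mass.

162.04 g/mol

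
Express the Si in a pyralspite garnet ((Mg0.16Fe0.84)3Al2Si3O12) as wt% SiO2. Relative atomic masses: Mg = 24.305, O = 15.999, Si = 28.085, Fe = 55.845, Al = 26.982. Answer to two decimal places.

37.35 wt%

M((Mg0.16Fe0.84)3Al2Si3O12) = 482.603 g/mol; M(SiO2) = 60.083 g/mol.
Moles SiO2 per formula unit = 3 Si ÷ 1 = 3.0000.
SiO2 fraction = (3.0000 × 60.083) / 482.603 = 180.249/482.603 = 0.3735.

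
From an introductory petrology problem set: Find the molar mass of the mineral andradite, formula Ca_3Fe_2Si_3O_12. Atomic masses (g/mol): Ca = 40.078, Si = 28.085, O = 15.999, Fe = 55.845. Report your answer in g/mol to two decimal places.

Ca: 3 × 40.078 = 120.2340
Fe: 2 × 55.845 = 111.6900
Si: 3 × 28.085 = 84.2550
O: 12 × 15.999 = 191.9880
Summing the contributions gives the formula mass.

508.17 g/mol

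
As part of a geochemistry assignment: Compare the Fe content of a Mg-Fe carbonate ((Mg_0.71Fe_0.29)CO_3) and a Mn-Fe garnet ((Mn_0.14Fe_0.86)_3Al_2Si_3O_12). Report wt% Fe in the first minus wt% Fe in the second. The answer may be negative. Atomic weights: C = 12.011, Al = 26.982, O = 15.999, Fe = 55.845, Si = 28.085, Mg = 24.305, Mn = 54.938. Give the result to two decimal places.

First mineral: 16.195 g Fe in 93.460 g formula = 17.33 wt% Fe.
Second mineral: 144.080 g Fe in 497.361 g formula = 28.97 wt% Fe.
17.33% − 28.97% gives a difference of -11.64 percentage points.

-11.64 percentage points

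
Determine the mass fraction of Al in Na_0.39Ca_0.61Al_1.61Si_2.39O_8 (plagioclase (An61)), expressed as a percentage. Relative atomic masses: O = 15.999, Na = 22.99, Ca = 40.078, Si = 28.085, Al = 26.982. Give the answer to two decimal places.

15.97 wt%

Formula mass = 0.39×22.99 + 0.61×40.078 + 1.61×26.982 + 2.39×28.085 + 8×15.999 = 271.970 g/mol, of which 43.441 g is Al.
So Al makes up 43.441/271.970 = 0.1597 of the mass, i.e. 15.97%.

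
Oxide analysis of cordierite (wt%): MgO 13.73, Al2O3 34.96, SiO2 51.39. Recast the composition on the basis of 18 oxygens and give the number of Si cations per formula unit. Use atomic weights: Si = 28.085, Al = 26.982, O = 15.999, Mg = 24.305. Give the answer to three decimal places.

MgO (M=40.304): mol = 0.34066; Mg = 0.34066, O = 0.34066.
Al2O3 (M=101.961): mol = 0.34288; Al = 0.68576, O = 1.02864.
SiO2 (M=60.083): mol = 0.85532; Si = 0.85532, O = 1.71064.
ΣO = 3.07994; factor = 18/ΣO = 5.84427.
Si apfu = 0.85532 × 5.84427 = 4.999.

4.999 Si apfu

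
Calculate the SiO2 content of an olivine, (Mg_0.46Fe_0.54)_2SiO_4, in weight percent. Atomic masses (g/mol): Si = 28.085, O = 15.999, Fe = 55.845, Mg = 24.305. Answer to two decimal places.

34.38 wt%

M((Mg_0.46Fe_0.54)_2SiO_4) = 174.754 g/mol; M(SiO2) = 60.083 g/mol.
Moles SiO2 per formula unit = 1 Si ÷ 1 = 1.0000.
SiO2 fraction = (1.0000 × 60.083) / 174.754 = 60.083/174.754 = 0.3438.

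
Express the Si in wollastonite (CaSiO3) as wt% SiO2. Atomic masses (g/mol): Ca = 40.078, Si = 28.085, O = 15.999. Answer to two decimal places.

Molar mass of CaSiO3 = 1*40.078 + 1*28.085 + 3*15.999 = 116.160 g/mol.
Each formula unit contains 1 Si, equivalent to 1/1 = 1.0000 mol SiO2.
M(SiO2) = 1×28.085 + 2×15.999 = 60.083 g/mol.
Mass of SiO2 per formula unit = 1.0000 × 60.083 = 60.083 g.
SiO2 wt% = 60.083 / 116.160 × 100 = 51.72%.

51.72 wt%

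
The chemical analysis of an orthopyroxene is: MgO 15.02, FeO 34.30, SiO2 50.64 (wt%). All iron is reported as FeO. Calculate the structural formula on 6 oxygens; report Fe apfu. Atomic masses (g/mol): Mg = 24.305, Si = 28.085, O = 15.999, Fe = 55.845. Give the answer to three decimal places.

15.02 wt% MgO ÷ 40.304 g/mol = 0.37267 mol, giving 0.37267 Mg and 0.37267 O.
34.30 wt% FeO ÷ 71.844 g/mol = 0.47742 mol, giving 0.47742 Fe and 0.47742 O.
50.64 wt% SiO2 ÷ 60.083 g/mol = 0.84283 mol, giving 0.84283 Si and 1.68566 O.
Oxygen sums to 2.53575; scaling by 6/2.53575 = 2.36616 puts the formula on 6 O.
Fe: 0.47742 × 2.36616 = 1.130 atoms per formula unit.

1.130 Fe apfu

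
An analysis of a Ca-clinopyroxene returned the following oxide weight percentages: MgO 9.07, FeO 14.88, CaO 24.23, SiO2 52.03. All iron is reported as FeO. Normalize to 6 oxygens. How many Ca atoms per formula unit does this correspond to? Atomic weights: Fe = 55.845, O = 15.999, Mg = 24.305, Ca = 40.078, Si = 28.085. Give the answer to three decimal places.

0.999 Ca apfu

MgO (M=40.304): mol = 0.22504; Mg = 0.22504, O = 0.22504.
FeO (M=71.844): mol = 0.20712; Fe = 0.20712, O = 0.20712.
CaO (M=56.077): mol = 0.43208; Ca = 0.43208, O = 0.43208.
SiO2 (M=60.083): mol = 0.86597; Si = 0.86597, O = 1.73194.
ΣO = 2.59618; factor = 6/ΣO = 2.31109.
Ca apfu = 0.43208 × 2.31109 = 0.999.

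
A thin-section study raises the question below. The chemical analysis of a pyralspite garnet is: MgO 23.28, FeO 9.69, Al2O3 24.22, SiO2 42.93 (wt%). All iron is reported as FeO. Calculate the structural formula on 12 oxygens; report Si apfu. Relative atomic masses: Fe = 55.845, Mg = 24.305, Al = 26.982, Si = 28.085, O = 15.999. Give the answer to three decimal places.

MgO: 23.28/40.304 = 0.57761 mol → 0.57761 mol Mg, 0.57761 mol O.
FeO: 9.69/71.844 = 0.13488 mol → 0.13488 mol Fe, 0.13488 mol O.
Al2O3: 24.22/101.961 = 0.23754 mol → 0.47508 mol Al, 0.71262 mol O.
SiO2: 42.93/60.083 = 0.71451 mol → 0.71451 mol Si, 1.42902 mol O.
Total oxygen = 2.85413 mol. Normalization factor = 12/2.85413 = 4.20443.
Si per 12 O = 0.71451 × 4.20443 = 3.004.

3.004 Si apfu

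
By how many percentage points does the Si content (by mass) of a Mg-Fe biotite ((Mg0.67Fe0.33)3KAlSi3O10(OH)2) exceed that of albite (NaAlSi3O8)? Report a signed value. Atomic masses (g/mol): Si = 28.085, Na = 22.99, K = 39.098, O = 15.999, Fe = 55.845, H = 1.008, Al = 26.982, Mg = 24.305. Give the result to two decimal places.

-13.34 percentage points

Si in (Mg0.67Fe0.33)3KAlSi3O10(OH)2: molar mass 448.479 g/mol; 3×28.085 = 84.255 g → 18.79 wt%.
Si in NaAlSi3O8: molar mass 262.219 g/mol; 3×28.085 = 84.255 g → 32.13 wt%.
Difference = 18.79 − 32.13 = -13.34 percentage points.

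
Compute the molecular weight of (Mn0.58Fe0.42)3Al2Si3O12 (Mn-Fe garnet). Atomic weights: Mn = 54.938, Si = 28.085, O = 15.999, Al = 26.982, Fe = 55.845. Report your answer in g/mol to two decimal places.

496.16 g/mol

The formula mass is the sum 1.74(54.938) + 1.26(55.845) + 2(26.982) + 3(28.085) + 12(15.999).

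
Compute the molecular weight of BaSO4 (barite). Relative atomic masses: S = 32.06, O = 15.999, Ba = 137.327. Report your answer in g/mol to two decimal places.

Ba: 1 × 137.327 = 137.3270
S: 1 × 32.06 = 32.0600
O: 4 × 15.999 = 63.9960
Summing the contributions gives the formula mass.

233.38 g/mol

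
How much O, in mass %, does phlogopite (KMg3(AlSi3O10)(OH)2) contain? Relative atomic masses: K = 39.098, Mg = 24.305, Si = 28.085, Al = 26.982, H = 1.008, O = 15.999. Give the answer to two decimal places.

Formula mass = 1×39.098 + 3×24.305 + 1×26.982 + 3×28.085 + 12×15.999 + 2×1.008 = 417.254 g/mol, of which 191.988 g is O.
So O makes up 191.988/417.254 = 0.4601 of the mass, i.e. 46.01%.

46.01 mass %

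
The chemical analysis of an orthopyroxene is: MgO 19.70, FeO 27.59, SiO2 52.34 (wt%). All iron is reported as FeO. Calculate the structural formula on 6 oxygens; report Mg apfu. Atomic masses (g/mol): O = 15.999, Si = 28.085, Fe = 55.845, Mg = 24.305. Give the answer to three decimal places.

1.121 Mg apfu

MgO (M=40.304): mol = 0.48879; Mg = 0.48879, O = 0.48879.
FeO (M=71.844): mol = 0.38403; Fe = 0.38403, O = 0.38403.
SiO2 (M=60.083): mol = 0.87113; Si = 0.87113, O = 1.74226.
ΣO = 2.61508; factor = 6/ΣO = 2.29438.
Mg apfu = 0.48879 × 2.29438 = 1.121.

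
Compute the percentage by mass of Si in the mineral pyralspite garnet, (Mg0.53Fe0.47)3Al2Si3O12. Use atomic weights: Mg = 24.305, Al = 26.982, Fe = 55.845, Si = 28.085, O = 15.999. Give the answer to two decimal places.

M((Mg0.53Fe0.47)3Al2Si3O12) = 447.593 g/mol.
Si contributes 3 × 28.085 = 84.255 g per mole.
84.255/447.593 = 0.1882 → 18.82%.

18.82 weight percent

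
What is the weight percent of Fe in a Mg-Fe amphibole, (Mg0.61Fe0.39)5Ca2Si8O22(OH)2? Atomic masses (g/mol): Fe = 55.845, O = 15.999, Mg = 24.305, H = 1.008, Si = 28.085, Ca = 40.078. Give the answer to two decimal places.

Formula mass = 3.05*24.305 + 1.95*55.845 + 2*40.078 + 8*28.085 + 24*15.999 + 2*1.008 = 873.856 g/mol, of which 108.898 g is Fe.
So Fe makes up 108.898/873.856 = 0.1246 of the mass, i.e. 12.46%.

12.46 weight percent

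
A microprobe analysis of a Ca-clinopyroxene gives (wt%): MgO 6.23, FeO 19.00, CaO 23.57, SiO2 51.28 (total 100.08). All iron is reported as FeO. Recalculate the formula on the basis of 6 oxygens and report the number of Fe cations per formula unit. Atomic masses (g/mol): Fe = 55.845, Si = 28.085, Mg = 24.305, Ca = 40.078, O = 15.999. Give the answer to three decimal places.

MgO: 6.23/40.304 = 0.15458 mol → 0.15458 mol Mg, 0.15458 mol O.
FeO: 19.00/71.844 = 0.26446 mol → 0.26446 mol Fe, 0.26446 mol O.
CaO: 23.57/56.077 = 0.42031 mol → 0.42031 mol Ca, 0.42031 mol O.
SiO2: 51.28/60.083 = 0.85349 mol → 0.85349 mol Si, 1.70698 mol O.
Total oxygen = 2.54633 mol. Normalization factor = 6/2.54633 = 2.35633.
Fe per 6 O = 0.26446 × 2.35633 = 0.623.

0.623 Fe apfu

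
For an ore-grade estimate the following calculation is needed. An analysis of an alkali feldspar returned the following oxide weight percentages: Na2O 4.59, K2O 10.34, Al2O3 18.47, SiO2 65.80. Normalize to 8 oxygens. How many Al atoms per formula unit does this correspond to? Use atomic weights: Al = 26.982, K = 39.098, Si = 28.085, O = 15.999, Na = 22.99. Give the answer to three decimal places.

0.993 Al apfu

Na2O (M=61.979): mol = 0.07406; Na = 0.14812, O = 0.07406.
K2O (M=94.195): mol = 0.10977; K = 0.21954, O = 0.10977.
Al2O3 (M=101.961): mol = 0.18115; Al = 0.36230, O = 0.54345.
SiO2 (M=60.083): mol = 1.09515; Si = 1.09515, O = 2.19030.
ΣO = 2.91758; factor = 8/ΣO = 2.74200.
Al apfu = 0.36230 × 2.74200 = 0.993.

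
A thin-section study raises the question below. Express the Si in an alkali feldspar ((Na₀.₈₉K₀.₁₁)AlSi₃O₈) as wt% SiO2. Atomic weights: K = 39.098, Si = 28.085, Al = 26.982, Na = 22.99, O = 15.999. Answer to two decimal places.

68.28 wt%

M((Na₀.₈₉K₀.₁₁)AlSi₃O₈) = 263.991 g/mol; M(SiO2) = 60.083 g/mol.
Moles SiO2 per formula unit = 3 Si ÷ 1 = 3.0000.
SiO2 fraction = (3.0000 × 60.083) / 263.991 = 180.249/263.991 = 0.6828.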